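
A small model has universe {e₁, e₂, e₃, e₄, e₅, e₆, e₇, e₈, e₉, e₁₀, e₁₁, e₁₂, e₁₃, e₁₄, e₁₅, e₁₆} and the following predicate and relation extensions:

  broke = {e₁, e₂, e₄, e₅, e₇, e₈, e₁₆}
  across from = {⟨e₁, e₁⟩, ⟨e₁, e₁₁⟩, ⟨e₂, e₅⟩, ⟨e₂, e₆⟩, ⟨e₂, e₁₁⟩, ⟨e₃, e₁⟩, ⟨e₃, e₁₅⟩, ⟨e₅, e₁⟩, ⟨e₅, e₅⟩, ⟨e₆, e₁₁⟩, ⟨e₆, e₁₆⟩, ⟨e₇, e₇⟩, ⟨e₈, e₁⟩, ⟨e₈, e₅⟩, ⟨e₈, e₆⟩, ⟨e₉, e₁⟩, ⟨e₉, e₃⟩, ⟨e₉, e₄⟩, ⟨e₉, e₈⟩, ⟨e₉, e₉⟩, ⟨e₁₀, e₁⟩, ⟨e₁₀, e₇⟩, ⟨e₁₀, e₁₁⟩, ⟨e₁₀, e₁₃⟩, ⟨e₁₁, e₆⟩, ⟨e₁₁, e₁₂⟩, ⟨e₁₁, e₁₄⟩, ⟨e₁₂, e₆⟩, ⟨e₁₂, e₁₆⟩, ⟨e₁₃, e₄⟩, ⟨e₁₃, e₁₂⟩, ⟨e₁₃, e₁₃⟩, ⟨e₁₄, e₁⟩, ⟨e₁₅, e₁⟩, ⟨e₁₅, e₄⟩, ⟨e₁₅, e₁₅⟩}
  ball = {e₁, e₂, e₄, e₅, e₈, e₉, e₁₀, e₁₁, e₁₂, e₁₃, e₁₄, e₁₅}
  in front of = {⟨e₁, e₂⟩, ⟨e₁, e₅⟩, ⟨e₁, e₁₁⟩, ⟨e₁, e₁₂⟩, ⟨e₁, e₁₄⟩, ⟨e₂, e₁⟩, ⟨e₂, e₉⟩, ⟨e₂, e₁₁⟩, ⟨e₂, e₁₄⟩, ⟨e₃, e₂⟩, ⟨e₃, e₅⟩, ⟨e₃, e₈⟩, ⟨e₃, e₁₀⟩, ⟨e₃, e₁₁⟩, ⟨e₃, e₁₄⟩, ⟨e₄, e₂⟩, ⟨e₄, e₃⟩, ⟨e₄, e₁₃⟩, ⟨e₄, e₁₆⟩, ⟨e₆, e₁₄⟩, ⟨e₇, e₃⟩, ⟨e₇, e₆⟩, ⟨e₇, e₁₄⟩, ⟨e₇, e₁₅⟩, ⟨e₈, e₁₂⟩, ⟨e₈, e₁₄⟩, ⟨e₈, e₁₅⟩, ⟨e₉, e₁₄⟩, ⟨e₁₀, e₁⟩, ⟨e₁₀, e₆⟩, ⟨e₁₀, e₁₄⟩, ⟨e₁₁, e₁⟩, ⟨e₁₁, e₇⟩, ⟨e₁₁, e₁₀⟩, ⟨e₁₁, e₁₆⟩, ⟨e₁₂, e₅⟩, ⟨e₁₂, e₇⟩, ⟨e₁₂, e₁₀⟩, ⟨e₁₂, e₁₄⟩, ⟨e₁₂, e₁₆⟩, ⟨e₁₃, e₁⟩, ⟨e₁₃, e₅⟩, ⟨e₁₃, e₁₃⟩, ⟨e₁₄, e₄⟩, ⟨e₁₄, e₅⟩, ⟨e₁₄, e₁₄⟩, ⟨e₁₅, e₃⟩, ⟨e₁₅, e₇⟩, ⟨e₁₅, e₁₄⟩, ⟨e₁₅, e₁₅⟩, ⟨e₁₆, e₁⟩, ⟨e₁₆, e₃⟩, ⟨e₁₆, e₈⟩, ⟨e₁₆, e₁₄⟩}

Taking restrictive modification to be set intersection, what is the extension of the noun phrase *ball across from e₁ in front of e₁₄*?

{e₁, e₈, e₉, e₁₀, e₁₄, e₁₅}

⟦across from e₁⟧ = {x : ⟨x, e₁⟩ ∈ ⟦across from⟧} = {e₁, e₃, e₅, e₈, e₉, e₁₀, e₁₄, e₁₅}
⟦in front of e₁₄⟧ = {x : ⟨x, e₁₄⟩ ∈ ⟦in front of⟧} = {e₁, e₂, e₃, e₆, e₇, e₈, e₉, e₁₀, e₁₂, e₁₄, e₁₅, e₁₆}
⟦ball⟧ = {e₁, e₂, e₄, e₅, e₈, e₉, e₁₀, e₁₁, e₁₂, e₁₃, e₁₄, e₁₅}
… ∩ ⟦across from e₁⟧ = {e₁, e₂, e₄, e₅, e₈, e₉, e₁₀, e₁₁, e₁₂, e₁₃, e₁₄, e₁₅} ∩ {e₁, e₃, e₅, e₈, e₉, e₁₀, e₁₄, e₁₅} = {e₁, e₅, e₈, e₉, e₁₀, e₁₄, e₁₅}
… ∩ ⟦in front of e₁₄⟧ = {e₁, e₅, e₈, e₉, e₁₀, e₁₄, e₁₅} ∩ {e₁, e₂, e₃, e₆, e₇, e₈, e₉, e₁₀, e₁₂, e₁₄, e₁₅, e₁₆} = {e₁, e₈, e₉, e₁₀, e₁₄, e₁₅}
So ⟦ball across from e₁ in front of e₁₄⟧ = {e₁, e₈, e₉, e₁₀, e₁₄, e₁₅}.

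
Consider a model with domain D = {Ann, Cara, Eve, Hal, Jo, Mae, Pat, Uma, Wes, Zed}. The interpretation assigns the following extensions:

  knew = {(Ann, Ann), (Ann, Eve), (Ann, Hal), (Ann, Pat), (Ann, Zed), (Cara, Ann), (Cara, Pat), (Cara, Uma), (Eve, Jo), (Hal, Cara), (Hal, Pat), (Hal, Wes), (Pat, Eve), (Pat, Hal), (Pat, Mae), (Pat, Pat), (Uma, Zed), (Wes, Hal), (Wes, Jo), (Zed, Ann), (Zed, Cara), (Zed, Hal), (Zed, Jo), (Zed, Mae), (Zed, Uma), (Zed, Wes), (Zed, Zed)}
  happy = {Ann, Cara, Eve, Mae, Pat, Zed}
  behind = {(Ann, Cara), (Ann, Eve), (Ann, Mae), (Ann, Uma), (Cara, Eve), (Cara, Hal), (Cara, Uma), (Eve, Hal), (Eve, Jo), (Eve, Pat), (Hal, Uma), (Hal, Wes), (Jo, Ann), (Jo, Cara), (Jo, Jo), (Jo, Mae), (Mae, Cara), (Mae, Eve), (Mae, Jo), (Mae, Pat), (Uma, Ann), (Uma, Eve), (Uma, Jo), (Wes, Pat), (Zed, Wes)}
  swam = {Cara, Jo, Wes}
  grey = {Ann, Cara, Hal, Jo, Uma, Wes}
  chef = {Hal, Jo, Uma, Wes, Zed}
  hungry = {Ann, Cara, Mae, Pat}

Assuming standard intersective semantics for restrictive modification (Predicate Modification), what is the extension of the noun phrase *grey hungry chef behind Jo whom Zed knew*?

{ }

⟦behind Jo⟧ = {x : ⟨x, Jo⟩ ∈ ⟦behind⟧} = {Eve, Jo, Mae, Uma}
⟦whom Zed knew⟧ = {x : ⟨Zed, x⟩ ∈ ⟦knew⟧} = {Ann, Cara, Hal, Jo, Mae, Uma, Wes, Zed}
⟦chef⟧ = {Hal, Jo, Uma, Wes, Zed}
… ∩ ⟦behind Jo⟧ = {Hal, Jo, Uma, Wes, Zed} ∩ {Eve, Jo, Mae, Uma} = {Jo, Uma}
… ∩ ⟦whom Zed knew⟧ = {Jo, Uma} ∩ {Ann, Cara, Hal, Jo, Mae, Uma, Wes, Zed} = {Jo, Uma}
… ∩ ⟦grey⟧ = {Jo, Uma} ∩ {Ann, Cara, Hal, Jo, Uma, Wes} = {Jo, Uma}
… ∩ ⟦hungry⟧ = {Jo, Uma} ∩ {Ann, Cara, Mae, Pat} = ∅
So ⟦grey hungry chef behind Jo whom Zed knew⟧ = { }.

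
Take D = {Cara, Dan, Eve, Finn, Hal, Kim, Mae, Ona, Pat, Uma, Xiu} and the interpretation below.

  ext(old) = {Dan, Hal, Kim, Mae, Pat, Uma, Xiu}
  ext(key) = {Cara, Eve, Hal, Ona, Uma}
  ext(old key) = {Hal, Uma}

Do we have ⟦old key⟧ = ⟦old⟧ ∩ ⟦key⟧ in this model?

⟦old⟧ ∩ ⟦key⟧ = {Dan, Hal, Kim, Mae, Pat, Uma, Xiu} ∩ {Cara, Eve, Hal, Ona, Uma} = {Hal, Uma}
Observed ⟦old key⟧ = {Hal, Uma}.
These coincide, so the modifier is intersective here.

yes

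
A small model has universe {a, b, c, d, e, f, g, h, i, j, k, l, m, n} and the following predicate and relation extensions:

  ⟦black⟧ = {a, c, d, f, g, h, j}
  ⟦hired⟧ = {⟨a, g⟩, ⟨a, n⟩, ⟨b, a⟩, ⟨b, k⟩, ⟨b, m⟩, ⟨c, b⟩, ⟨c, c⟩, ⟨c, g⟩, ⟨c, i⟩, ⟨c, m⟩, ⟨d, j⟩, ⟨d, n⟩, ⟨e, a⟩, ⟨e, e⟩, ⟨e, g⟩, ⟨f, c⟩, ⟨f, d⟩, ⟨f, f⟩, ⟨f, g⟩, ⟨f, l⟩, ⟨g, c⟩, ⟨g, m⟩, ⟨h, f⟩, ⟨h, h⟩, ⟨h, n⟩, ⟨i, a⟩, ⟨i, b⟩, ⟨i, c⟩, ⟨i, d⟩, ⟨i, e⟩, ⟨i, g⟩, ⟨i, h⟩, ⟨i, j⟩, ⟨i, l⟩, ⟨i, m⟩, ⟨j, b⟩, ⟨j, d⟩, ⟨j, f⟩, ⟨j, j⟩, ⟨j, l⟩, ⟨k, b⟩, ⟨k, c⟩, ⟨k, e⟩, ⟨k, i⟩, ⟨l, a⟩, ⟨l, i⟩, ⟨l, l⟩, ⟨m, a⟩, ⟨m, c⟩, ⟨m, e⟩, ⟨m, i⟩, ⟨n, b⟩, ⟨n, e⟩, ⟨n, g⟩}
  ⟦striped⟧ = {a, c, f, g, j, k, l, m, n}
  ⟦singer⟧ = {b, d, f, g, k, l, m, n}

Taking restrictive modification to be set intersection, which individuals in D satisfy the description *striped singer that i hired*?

{g, l, m}

⟦that i hired⟧ = {x : ⟨i, x⟩ ∈ ⟦hired⟧} = {a, b, c, d, e, g, h, j, l, m}
⟦singer⟧ = {b, d, f, g, k, l, m, n}
… ∩ ⟦that i hired⟧ = {b, d, f, g, k, l, m, n} ∩ {a, b, c, d, e, g, h, j, l, m} = {b, d, g, l, m}
… ∩ ⟦striped⟧ = {b, d, g, l, m} ∩ {a, c, f, g, j, k, l, m, n} = {g, l, m}
So ⟦striped singer that i hired⟧ = {g, l, m}.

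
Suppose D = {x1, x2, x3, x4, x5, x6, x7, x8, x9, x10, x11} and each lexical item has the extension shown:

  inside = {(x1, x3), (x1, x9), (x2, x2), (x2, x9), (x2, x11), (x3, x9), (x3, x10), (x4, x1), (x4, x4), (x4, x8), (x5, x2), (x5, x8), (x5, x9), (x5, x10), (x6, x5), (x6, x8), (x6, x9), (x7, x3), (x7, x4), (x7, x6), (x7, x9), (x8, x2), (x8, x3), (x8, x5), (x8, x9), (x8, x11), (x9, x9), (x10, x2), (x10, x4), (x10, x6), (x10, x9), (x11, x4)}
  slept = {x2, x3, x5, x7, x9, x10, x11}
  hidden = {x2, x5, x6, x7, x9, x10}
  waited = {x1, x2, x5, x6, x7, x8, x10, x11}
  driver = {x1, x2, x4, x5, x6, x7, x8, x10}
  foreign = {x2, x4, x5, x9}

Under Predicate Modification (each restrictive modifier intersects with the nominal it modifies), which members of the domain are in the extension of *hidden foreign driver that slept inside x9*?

{x2, x5}

⟦that slept⟧ = ⟦slept⟧ = {x2, x3, x5, x7, x9, x10, x11}
⟦inside x9⟧ = {x : ⟨x, x9⟩ ∈ ⟦inside⟧} = {x1, x2, x3, x5, x6, x7, x8, x9, x10}
⟦driver⟧ = {x1, x2, x4, x5, x6, x7, x8, x10}
… ∩ ⟦that slept⟧ = {x1, x2, x4, x5, x6, x7, x8, x10} ∩ {x2, x3, x5, x7, x9, x10, x11} = {x2, x5, x7, x10}
… ∩ ⟦inside x9⟧ = {x2, x5, x7, x10} ∩ {x1, x2, x3, x5, x6, x7, x8, x9, x10} = {x2, x5, x7, x10}
… ∩ ⟦hidden⟧ = {x2, x5, x7, x10} ∩ {x2, x5, x6, x7, x9, x10} = {x2, x5, x7, x10}
… ∩ ⟦foreign⟧ = {x2, x5, x7, x10} ∩ {x2, x4, x5, x9} = {x2, x5}
So ⟦hidden foreign driver that slept inside x9⟧ = {x2, x5}.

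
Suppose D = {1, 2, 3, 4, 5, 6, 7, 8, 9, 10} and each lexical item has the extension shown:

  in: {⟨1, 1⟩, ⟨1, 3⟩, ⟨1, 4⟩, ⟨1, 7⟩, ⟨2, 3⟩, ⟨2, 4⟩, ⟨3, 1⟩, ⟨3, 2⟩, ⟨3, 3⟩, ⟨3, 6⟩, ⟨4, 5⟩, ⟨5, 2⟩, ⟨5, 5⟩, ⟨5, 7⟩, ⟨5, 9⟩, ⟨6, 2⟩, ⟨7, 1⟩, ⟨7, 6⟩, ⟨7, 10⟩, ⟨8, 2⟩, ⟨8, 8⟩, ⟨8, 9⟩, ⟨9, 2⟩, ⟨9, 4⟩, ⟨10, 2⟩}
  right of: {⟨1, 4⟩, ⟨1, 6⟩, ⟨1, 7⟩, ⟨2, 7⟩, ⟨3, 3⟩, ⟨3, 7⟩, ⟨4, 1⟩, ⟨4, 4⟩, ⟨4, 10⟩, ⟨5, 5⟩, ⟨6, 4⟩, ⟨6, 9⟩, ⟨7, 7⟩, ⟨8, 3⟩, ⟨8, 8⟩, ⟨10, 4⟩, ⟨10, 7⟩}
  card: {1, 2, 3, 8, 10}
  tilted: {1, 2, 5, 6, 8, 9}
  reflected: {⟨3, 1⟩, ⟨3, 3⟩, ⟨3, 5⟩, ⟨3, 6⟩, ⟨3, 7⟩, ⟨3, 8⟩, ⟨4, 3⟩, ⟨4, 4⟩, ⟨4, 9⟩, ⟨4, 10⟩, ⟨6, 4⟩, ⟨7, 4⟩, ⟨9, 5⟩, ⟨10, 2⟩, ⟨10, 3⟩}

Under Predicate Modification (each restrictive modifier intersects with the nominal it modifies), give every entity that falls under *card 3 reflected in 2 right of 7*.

{3}

⟦3 reflected⟧ = {x : ⟨3, x⟩ ∈ ⟦reflected⟧} = {1, 3, 5, 6, 7, 8}
⟦in 2⟧ = {x : ⟨x, 2⟩ ∈ ⟦in⟧} = {3, 5, 6, 8, 9, 10}
⟦right of 7⟧ = {x : ⟨x, 7⟩ ∈ ⟦right of⟧} = {1, 2, 3, 7, 10}
⟦card⟧ = {1, 2, 3, 8, 10}
… ∩ ⟦3 reflected⟧ = {1, 2, 3, 8, 10} ∩ {1, 3, 5, 6, 7, 8} = {1, 3, 8}
… ∩ ⟦in 2⟧ = {1, 3, 8} ∩ {3, 5, 6, 8, 9, 10} = {3, 8}
… ∩ ⟦right of 7⟧ = {3, 8} ∩ {1, 2, 3, 7, 10} = {3}
So ⟦card 3 reflected in 2 right of 7⟧ = {3}.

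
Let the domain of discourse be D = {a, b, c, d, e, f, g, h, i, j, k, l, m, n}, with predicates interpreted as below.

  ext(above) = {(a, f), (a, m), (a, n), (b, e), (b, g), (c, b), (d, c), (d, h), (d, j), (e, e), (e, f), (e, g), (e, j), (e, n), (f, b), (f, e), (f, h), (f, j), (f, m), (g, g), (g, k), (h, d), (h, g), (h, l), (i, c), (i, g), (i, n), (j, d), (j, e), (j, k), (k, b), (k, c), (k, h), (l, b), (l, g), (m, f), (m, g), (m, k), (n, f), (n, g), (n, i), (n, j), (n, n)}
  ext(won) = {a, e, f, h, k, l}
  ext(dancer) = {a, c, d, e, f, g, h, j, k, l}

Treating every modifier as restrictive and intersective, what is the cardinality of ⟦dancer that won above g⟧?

3

⟦that won⟧ = ⟦won⟧ = {a, e, f, h, k, l}
⟦above g⟧ = {x : ⟨x, g⟩ ∈ ⟦above⟧} = {b, e, g, h, i, l, m, n}
⟦dancer⟧ = {a, c, d, e, f, g, h, j, k, l}
… ∩ ⟦that won⟧ = {a, c, d, e, f, g, h, j, k, l} ∩ {a, e, f, h, k, l} = {a, e, f, h, k, l}
… ∩ ⟦above g⟧ = {a, e, f, h, k, l} ∩ {b, e, g, h, i, l, m, n} = {e, h, l}
⟦dancer that won above g⟧ = {e, h, l}, so the cardinality is 3.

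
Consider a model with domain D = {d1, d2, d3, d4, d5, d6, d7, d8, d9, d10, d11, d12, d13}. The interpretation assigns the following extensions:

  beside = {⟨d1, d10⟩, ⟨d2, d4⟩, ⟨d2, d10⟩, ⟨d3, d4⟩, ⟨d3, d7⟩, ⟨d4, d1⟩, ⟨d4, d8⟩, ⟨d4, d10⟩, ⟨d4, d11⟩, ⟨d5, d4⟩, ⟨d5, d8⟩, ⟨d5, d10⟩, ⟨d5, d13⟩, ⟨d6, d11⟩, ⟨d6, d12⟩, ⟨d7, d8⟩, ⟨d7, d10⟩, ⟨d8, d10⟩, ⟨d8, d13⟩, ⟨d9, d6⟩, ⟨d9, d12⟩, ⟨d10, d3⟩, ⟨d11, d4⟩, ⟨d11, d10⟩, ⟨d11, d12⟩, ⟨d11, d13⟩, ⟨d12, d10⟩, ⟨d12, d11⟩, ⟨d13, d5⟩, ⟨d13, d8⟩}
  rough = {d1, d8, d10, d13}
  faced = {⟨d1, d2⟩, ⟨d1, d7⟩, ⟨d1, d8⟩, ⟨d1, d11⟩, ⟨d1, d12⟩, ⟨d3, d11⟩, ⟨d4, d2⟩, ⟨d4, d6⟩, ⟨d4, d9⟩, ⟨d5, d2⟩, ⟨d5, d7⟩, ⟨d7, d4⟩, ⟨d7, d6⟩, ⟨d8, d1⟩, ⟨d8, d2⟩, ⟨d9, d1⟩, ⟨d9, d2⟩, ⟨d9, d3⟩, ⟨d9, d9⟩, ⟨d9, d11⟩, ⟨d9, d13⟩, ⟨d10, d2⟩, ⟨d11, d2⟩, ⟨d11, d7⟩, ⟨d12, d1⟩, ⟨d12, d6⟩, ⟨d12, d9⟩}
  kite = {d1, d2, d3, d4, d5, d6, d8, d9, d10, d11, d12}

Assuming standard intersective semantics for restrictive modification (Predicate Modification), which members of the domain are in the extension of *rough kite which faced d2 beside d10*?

{d1, d8}

⟦which faced d2⟧ = {x : ⟨x, d2⟩ ∈ ⟦faced⟧} = {d1, d4, d5, d8, d9, d10, d11}
⟦beside d10⟧ = {x : ⟨x, d10⟩ ∈ ⟦beside⟧} = {d1, d2, d4, d5, d7, d8, d11, d12}
⟦kite⟧ = {d1, d2, d3, d4, d5, d6, d8, d9, d10, d11, d12}
… ∩ ⟦which faced d2⟧ = {d1, d2, d3, d4, d5, d6, d8, d9, d10, d11, d12} ∩ {d1, d4, d5, d8, d9, d10, d11} = {d1, d4, d5, d8, d9, d10, d11}
… ∩ ⟦beside d10⟧ = {d1, d4, d5, d8, d9, d10, d11} ∩ {d1, d2, d4, d5, d7, d8, d11, d12} = {d1, d4, d5, d8, d11}
… ∩ ⟦rough⟧ = {d1, d4, d5, d8, d11} ∩ {d1, d8, d10, d13} = {d1, d8}
So ⟦rough kite which faced d2 beside d10⟧ = {d1, d8}.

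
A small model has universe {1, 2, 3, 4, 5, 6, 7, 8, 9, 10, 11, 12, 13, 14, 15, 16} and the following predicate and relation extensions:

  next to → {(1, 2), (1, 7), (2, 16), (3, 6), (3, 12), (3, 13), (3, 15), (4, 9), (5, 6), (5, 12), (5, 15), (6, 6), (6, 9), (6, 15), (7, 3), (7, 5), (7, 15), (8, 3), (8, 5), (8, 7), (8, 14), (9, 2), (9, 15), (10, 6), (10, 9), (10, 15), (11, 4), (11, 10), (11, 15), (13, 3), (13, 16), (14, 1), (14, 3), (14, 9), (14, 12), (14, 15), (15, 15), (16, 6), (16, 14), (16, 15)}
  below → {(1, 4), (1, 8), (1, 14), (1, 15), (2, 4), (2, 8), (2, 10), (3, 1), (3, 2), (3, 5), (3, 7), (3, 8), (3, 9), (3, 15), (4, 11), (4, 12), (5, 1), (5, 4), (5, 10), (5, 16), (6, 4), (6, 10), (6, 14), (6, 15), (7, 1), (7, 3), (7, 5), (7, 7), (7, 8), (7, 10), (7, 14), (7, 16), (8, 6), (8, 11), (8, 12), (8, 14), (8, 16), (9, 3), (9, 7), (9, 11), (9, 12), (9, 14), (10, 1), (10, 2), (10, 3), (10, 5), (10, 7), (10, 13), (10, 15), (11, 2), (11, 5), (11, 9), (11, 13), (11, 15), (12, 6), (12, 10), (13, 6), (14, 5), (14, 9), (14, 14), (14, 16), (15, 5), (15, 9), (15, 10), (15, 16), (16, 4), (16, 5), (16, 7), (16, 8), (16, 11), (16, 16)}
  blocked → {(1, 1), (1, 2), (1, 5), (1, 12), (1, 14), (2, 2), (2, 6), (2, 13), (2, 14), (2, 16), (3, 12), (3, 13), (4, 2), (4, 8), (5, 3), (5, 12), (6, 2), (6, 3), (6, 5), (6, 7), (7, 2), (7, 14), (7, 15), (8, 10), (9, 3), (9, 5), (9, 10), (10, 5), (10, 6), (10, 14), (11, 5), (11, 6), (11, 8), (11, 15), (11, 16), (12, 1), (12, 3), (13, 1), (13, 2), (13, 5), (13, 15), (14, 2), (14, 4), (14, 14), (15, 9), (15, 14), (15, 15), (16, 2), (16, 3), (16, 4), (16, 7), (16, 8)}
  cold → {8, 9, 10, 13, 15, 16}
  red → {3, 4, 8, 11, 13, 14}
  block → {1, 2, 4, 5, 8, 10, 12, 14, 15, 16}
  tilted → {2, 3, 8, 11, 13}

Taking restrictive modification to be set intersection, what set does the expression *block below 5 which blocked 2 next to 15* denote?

{14, 16}

⟦below 5⟧ = {x : ⟨x, 5⟩ ∈ ⟦below⟧} = {3, 7, 10, 11, 14, 15, 16}
⟦which blocked 2⟧ = {x : ⟨x, 2⟩ ∈ ⟦blocked⟧} = {1, 2, 4, 6, 7, 13, 14, 16}
⟦next to 15⟧ = {x : ⟨x, 15⟩ ∈ ⟦next to⟧} = {3, 5, 6, 7, 9, 10, 11, 14, 15, 16}
⟦block⟧ = {1, 2, 4, 5, 8, 10, 12, 14, 15, 16}
… ∩ ⟦below 5⟧ = {1, 2, 4, 5, 8, 10, 12, 14, 15, 16} ∩ {3, 7, 10, 11, 14, 15, 16} = {10, 14, 15, 16}
… ∩ ⟦which blocked 2⟧ = {10, 14, 15, 16} ∩ {1, 2, 4, 6, 7, 13, 14, 16} = {14, 16}
… ∩ ⟦next to 15⟧ = {14, 16} ∩ {3, 5, 6, 7, 9, 10, 11, 14, 15, 16} = {14, 16}
So ⟦block below 5 which blocked 2 next to 15⟧ = {14, 16}.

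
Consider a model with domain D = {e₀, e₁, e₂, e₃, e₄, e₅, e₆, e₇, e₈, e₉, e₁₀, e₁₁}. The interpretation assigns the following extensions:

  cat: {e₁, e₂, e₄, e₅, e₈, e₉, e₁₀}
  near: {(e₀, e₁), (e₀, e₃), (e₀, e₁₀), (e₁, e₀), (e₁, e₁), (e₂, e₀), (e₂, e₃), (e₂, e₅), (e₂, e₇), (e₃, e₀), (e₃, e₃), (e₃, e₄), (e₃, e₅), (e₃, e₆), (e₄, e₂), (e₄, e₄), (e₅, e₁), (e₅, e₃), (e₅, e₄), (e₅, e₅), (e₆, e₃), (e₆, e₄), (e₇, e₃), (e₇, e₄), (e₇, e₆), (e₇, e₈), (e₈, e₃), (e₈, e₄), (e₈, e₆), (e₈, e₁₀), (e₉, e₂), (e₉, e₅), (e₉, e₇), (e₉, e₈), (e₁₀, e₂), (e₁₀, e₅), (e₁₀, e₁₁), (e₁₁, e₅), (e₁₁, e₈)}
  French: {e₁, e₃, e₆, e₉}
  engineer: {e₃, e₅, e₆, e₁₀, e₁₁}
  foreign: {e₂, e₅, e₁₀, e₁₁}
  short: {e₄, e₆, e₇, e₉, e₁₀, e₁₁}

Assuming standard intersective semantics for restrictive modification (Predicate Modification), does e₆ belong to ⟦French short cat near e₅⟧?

⟦near e₅⟧ = {x : ⟨x, e₅⟩ ∈ ⟦near⟧} = {e₂, e₃, e₅, e₉, e₁₀, e₁₁}
⟦cat⟧ = {e₁, e₂, e₄, e₅, e₈, e₉, e₁₀}
… ∩ ⟦near e₅⟧ = {e₁, e₂, e₄, e₅, e₈, e₉, e₁₀} ∩ {e₂, e₃, e₅, e₉, e₁₀, e₁₁} = {e₂, e₅, e₉, e₁₀}
… ∩ ⟦French⟧ = {e₂, e₅, e₉, e₁₀} ∩ {e₁, e₃, e₆, e₉} = {e₉}
… ∩ ⟦short⟧ = {e₉} ∩ {e₄, e₆, e₇, e₉, e₁₀, e₁₁} = {e₉}
⟦French short cat near e₅⟧ = {e₉}; e₆ ∉ this set.

no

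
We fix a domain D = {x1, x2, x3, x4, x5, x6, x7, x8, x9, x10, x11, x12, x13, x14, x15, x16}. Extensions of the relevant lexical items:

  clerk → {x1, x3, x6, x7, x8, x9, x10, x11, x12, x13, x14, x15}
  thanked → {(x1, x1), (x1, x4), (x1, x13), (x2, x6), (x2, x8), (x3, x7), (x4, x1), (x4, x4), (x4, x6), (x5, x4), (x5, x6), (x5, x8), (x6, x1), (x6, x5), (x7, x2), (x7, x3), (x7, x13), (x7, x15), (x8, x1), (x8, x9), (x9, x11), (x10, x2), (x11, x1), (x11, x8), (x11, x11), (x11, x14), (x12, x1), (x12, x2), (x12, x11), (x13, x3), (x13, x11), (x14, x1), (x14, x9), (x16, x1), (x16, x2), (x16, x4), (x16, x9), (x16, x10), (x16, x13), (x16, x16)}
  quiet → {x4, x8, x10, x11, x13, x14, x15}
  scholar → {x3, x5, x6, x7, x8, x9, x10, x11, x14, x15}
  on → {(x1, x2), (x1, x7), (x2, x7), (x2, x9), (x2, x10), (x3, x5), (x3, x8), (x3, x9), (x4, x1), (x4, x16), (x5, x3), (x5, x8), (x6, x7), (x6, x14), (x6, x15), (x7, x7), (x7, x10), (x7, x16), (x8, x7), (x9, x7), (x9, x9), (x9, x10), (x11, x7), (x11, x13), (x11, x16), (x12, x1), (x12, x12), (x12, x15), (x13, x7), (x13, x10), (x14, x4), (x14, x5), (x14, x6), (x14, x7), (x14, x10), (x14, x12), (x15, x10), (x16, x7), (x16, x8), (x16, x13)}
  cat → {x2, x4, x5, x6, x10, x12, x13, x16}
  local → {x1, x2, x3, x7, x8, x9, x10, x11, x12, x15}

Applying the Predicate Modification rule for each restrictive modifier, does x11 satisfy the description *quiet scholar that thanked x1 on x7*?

⟦that thanked x1⟧ = {x : ⟨x, x1⟩ ∈ ⟦thanked⟧} = {x1, x4, x6, x8, x11, x12, x14, x16}
⟦on x7⟧ = {x : ⟨x, x7⟩ ∈ ⟦on⟧} = {x1, x2, x6, x7, x8, x9, x11, x13, x14, x16}
⟦scholar⟧ = {x3, x5, x6, x7, x8, x9, x10, x11, x14, x15}
… ∩ ⟦that thanked x1⟧ = {x3, x5, x6, x7, x8, x9, x10, x11, x14, x15} ∩ {x1, x4, x6, x8, x11, x12, x14, x16} = {x6, x8, x11, x14}
… ∩ ⟦on x7⟧ = {x6, x8, x11, x14} ∩ {x1, x2, x6, x7, x8, x9, x11, x13, x14, x16} = {x6, x8, x11, x14}
… ∩ ⟦quiet⟧ = {x6, x8, x11, x14} ∩ {x4, x8, x10, x11, x13, x14, x15} = {x8, x11, x14}
⟦quiet scholar that thanked x1 on x7⟧ = {x8, x11, x14}; x11 ∈ this set.

yes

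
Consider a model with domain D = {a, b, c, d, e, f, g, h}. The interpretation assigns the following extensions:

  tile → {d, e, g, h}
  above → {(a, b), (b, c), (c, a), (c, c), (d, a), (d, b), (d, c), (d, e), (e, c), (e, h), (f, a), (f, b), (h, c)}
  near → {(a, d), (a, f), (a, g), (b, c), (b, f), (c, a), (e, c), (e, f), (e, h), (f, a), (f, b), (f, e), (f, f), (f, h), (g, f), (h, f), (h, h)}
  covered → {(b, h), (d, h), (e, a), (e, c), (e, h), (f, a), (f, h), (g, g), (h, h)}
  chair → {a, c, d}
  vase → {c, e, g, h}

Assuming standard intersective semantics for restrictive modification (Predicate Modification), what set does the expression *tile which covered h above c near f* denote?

{e, h}

⟦which covered h⟧ = {x : ⟨x, h⟩ ∈ ⟦covered⟧} = {b, d, e, f, h}
⟦above c⟧ = {x : ⟨x, c⟩ ∈ ⟦above⟧} = {b, c, d, e, h}
⟦near f⟧ = {x : ⟨x, f⟩ ∈ ⟦near⟧} = {a, b, e, f, g, h}
⟦tile⟧ = {d, e, g, h}
… ∩ ⟦which covered h⟧ = {d, e, g, h} ∩ {b, d, e, f, h} = {d, e, h}
… ∩ ⟦above c⟧ = {d, e, h} ∩ {b, c, d, e, h} = {d, e, h}
… ∩ ⟦near f⟧ = {d, e, h} ∩ {a, b, e, f, g, h} = {e, h}
So ⟦tile which covered h above c near f⟧ = {e, h}.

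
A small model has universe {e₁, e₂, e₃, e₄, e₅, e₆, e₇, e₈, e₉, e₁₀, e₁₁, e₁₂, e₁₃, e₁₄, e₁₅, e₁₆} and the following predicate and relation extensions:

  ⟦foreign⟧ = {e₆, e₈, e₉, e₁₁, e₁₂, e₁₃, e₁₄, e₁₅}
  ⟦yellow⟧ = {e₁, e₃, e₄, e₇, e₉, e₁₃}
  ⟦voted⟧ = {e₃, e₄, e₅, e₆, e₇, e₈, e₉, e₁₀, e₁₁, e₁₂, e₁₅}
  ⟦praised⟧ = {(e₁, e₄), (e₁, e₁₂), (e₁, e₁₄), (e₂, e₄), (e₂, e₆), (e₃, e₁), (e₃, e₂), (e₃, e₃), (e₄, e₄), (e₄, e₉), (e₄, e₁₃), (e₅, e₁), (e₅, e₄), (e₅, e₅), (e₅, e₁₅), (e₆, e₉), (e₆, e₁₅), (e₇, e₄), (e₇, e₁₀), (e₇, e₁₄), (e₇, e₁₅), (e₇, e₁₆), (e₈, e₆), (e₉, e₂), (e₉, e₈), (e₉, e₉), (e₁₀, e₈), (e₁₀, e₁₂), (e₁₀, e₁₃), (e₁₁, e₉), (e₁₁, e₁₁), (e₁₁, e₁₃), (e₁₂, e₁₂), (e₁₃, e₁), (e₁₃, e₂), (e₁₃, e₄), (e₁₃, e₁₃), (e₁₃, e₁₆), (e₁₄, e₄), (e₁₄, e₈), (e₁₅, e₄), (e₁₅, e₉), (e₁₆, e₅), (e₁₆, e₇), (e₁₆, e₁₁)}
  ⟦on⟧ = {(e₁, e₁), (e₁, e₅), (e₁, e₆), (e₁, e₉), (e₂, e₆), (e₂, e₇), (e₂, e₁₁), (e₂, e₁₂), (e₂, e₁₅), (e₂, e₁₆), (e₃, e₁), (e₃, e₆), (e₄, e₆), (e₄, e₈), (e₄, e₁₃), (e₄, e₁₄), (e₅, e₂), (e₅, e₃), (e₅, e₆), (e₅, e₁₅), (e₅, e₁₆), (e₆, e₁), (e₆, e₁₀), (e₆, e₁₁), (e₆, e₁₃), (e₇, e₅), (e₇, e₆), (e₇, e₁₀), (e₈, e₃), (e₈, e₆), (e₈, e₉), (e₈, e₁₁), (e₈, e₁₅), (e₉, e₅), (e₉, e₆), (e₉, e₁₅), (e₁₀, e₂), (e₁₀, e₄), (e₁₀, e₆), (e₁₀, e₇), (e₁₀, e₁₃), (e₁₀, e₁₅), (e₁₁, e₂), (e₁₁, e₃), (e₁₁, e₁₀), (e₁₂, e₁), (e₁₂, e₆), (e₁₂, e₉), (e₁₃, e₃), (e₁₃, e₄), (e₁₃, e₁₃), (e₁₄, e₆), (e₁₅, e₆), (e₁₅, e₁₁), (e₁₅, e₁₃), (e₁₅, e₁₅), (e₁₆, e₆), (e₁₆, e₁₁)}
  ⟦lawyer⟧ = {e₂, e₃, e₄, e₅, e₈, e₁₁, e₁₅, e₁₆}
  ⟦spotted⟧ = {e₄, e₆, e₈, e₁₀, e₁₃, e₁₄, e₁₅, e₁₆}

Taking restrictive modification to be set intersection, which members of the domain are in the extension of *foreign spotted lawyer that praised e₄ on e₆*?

⟦that praised e₄⟧ = {x : ⟨x, e₄⟩ ∈ ⟦praised⟧} = {e₁, e₂, e₄, e₅, e₇, e₁₃, e₁₄, e₁₅}
⟦on e₆⟧ = {x : ⟨x, e₆⟩ ∈ ⟦on⟧} = {e₁, e₂, e₃, e₄, e₅, e₇, e₈, e₉, e₁₀, e₁₂, e₁₄, e₁₅, e₁₆}
⟦lawyer⟧ = {e₂, e₃, e₄, e₅, e₈, e₁₁, e₁₅, e₁₆}
… ∩ ⟦that praised e₄⟧ = {e₂, e₃, e₄, e₅, e₈, e₁₁, e₁₅, e₁₆} ∩ {e₁, e₂, e₄, e₅, e₇, e₁₃, e₁₄, e₁₅} = {e₂, e₄, e₅, e₁₅}
… ∩ ⟦on e₆⟧ = {e₂, e₄, e₅, e₁₅} ∩ {e₁, e₂, e₃, e₄, e₅, e₇, e₈, e₉, e₁₀, e₁₂, e₁₄, e₁₅, e₁₆} = {e₂, e₄, e₅, e₁₅}
… ∩ ⟦foreign⟧ = {e₂, e₄, e₅, e₁₅} ∩ {e₆, e₈, e₉, e₁₁, e₁₂, e₁₃, e₁₄, e₁₅} = {e₁₅}
… ∩ ⟦spotted⟧ = {e₁₅} ∩ {e₄, e₆, e₈, e₁₀, e₁₃, e₁₄, e₁₅, e₁₆} = {e₁₅}
So ⟦foreign spotted lawyer that praised e₄ on e₆⟧ = {e₁₅}.

{e₁₅}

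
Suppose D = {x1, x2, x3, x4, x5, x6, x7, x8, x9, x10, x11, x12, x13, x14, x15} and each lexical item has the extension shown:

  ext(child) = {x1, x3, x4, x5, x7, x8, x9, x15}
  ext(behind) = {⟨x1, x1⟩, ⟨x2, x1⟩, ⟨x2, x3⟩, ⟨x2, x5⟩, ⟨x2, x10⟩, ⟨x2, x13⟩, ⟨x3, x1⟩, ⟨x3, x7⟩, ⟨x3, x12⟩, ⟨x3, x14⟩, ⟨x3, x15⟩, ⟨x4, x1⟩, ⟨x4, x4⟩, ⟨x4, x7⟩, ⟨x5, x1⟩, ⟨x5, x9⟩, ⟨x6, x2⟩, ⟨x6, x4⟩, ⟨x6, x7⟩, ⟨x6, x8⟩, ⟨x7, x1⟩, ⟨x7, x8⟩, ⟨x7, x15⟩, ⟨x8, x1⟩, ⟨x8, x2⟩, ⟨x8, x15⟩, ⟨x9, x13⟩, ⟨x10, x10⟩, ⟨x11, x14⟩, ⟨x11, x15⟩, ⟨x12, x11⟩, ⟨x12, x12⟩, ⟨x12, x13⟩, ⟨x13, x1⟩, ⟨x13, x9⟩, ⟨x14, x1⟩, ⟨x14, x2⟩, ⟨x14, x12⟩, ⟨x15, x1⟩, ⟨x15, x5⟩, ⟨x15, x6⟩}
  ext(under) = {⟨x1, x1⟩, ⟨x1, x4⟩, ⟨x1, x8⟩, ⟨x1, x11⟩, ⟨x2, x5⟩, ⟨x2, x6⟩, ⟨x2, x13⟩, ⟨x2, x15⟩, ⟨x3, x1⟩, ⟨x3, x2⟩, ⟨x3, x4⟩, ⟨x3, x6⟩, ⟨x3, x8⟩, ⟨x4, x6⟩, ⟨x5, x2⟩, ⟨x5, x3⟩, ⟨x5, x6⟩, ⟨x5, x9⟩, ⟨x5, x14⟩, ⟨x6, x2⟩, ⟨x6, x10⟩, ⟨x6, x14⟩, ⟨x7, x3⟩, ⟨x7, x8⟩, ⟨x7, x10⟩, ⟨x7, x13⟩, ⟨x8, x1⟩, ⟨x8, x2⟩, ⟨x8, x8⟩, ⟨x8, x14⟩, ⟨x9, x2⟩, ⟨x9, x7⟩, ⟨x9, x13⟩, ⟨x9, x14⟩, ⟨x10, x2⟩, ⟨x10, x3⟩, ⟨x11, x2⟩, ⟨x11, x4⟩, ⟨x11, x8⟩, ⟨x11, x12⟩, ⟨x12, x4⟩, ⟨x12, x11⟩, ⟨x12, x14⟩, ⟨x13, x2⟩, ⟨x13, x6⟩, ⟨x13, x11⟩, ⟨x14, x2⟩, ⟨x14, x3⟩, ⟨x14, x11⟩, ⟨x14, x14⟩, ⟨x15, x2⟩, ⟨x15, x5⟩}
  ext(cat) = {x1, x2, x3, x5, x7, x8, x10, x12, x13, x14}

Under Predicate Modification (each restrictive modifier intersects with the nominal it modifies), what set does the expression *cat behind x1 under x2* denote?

{x3, x5, x8, x13, x14}

⟦behind x1⟧ = {x : ⟨x, x1⟩ ∈ ⟦behind⟧} = {x1, x2, x3, x4, x5, x7, x8, x13, x14, x15}
⟦under x2⟧ = {x : ⟨x, x2⟩ ∈ ⟦under⟧} = {x3, x5, x6, x8, x9, x10, x11, x13, x14, x15}
⟦cat⟧ = {x1, x2, x3, x5, x7, x8, x10, x12, x13, x14}
… ∩ ⟦behind x1⟧ = {x1, x2, x3, x5, x7, x8, x10, x12, x13, x14} ∩ {x1, x2, x3, x4, x5, x7, x8, x13, x14, x15} = {x1, x2, x3, x5, x7, x8, x13, x14}
… ∩ ⟦under x2⟧ = {x1, x2, x3, x5, x7, x8, x13, x14} ∩ {x3, x5, x6, x8, x9, x10, x11, x13, x14, x15} = {x3, x5, x8, x13, x14}
So ⟦cat behind x1 under x2⟧ = {x3, x5, x8, x13, x14}.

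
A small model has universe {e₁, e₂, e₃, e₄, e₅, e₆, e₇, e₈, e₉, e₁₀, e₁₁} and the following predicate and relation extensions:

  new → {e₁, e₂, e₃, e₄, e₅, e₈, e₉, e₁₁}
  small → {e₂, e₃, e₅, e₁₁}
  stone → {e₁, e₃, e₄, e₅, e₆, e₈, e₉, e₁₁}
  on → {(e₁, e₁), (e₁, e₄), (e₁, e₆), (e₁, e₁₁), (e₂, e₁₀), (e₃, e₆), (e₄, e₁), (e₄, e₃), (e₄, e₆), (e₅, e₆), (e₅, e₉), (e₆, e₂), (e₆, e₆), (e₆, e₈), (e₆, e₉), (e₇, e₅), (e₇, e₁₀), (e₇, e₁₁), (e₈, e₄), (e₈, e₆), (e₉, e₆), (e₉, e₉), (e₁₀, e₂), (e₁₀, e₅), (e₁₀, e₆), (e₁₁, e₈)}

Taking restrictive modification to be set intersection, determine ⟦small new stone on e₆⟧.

⟦on e₆⟧ = {x : ⟨x, e₆⟩ ∈ ⟦on⟧} = {e₁, e₃, e₄, e₅, e₆, e₈, e₉, e₁₀}
⟦stone⟧ = {e₁, e₃, e₄, e₅, e₆, e₈, e₉, e₁₁}
… ∩ ⟦on e₆⟧ = {e₁, e₃, e₄, e₅, e₆, e₈, e₉, e₁₁} ∩ {e₁, e₃, e₄, e₅, e₆, e₈, e₉, e₁₀} = {e₁, e₃, e₄, e₅, e₆, e₈, e₉}
… ∩ ⟦small⟧ = {e₁, e₃, e₄, e₅, e₆, e₈, e₉} ∩ {e₂, e₃, e₅, e₁₁} = {e₃, e₅}
… ∩ ⟦new⟧ = {e₃, e₅} ∩ {e₁, e₂, e₃, e₄, e₅, e₈, e₉, e₁₁} = {e₃, e₅}
So ⟦small new stone on e₆⟧ = {e₃, e₅}.

{e₃, e₅}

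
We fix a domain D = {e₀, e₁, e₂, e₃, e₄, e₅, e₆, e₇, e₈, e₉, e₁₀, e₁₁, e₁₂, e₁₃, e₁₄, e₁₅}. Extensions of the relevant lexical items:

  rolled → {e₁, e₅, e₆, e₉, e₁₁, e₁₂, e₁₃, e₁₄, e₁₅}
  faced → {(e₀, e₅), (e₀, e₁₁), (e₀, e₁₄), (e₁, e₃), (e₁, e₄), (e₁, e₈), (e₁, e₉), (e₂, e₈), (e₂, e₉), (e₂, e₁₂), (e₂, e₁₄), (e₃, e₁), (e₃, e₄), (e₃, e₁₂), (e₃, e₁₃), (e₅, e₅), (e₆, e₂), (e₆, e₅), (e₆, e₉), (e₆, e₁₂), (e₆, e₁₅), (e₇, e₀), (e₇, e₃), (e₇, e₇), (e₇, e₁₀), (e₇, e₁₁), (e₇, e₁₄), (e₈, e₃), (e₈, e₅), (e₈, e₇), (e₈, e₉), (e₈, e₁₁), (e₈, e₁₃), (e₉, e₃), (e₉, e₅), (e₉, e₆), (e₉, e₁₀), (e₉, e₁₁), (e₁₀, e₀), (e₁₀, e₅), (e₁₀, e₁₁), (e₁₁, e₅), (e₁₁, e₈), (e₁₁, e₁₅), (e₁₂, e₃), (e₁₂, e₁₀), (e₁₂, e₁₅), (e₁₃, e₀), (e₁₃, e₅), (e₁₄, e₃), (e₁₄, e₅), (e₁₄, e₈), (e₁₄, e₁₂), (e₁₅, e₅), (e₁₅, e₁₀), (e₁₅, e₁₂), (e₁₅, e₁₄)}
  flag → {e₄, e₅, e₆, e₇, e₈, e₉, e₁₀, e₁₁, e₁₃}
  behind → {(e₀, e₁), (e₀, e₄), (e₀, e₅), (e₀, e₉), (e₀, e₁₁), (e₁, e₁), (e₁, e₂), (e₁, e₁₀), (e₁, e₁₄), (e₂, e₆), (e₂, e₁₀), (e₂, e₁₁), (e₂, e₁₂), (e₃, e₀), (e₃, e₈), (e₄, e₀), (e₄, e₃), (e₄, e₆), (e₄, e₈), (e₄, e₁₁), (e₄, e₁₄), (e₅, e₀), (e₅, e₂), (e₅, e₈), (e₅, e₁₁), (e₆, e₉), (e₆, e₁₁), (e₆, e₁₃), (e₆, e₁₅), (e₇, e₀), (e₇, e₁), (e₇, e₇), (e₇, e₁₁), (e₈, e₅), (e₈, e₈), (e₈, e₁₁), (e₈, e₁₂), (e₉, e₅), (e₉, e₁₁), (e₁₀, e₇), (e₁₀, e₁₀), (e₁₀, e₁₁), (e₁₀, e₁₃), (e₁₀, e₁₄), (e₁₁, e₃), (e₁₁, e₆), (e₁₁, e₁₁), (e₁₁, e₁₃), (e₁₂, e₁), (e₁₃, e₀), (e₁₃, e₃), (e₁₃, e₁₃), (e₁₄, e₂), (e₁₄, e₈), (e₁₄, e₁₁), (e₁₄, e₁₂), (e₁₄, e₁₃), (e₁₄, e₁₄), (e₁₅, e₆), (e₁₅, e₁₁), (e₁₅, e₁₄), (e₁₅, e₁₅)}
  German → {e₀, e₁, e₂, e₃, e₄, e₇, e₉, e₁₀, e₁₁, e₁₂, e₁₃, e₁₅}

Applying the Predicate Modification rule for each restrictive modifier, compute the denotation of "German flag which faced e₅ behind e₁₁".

{e₉, e₁₀, e₁₁}

⟦which faced e₅⟧ = {x : ⟨x, e₅⟩ ∈ ⟦faced⟧} = {e₀, e₅, e₆, e₈, e₉, e₁₀, e₁₁, e₁₃, e₁₄, e₁₅}
⟦behind e₁₁⟧ = {x : ⟨x, e₁₁⟩ ∈ ⟦behind⟧} = {e₀, e₂, e₄, e₅, e₆, e₇, e₈, e₉, e₁₀, e₁₁, e₁₄, e₁₅}
⟦flag⟧ = {e₄, e₅, e₆, e₇, e₈, e₉, e₁₀, e₁₁, e₁₃}
… ∩ ⟦which faced e₅⟧ = {e₄, e₅, e₆, e₇, e₈, e₉, e₁₀, e₁₁, e₁₃} ∩ {e₀, e₅, e₆, e₈, e₉, e₁₀, e₁₁, e₁₃, e₁₄, e₁₅} = {e₅, e₆, e₈, e₉, e₁₀, e₁₁, e₁₃}
… ∩ ⟦behind e₁₁⟧ = {e₅, e₆, e₈, e₉, e₁₀, e₁₁, e₁₃} ∩ {e₀, e₂, e₄, e₅, e₆, e₇, e₈, e₉, e₁₀, e₁₁, e₁₄, e₁₅} = {e₅, e₆, e₈, e₉, e₁₀, e₁₁}
… ∩ ⟦German⟧ = {e₅, e₆, e₈, e₉, e₁₀, e₁₁} ∩ {e₀, e₁, e₂, e₃, e₄, e₇, e₉, e₁₀, e₁₁, e₁₂, e₁₃, e₁₅} = {e₉, e₁₀, e₁₁}
So ⟦German flag which faced e₅ behind e₁₁⟧ = {e₉, e₁₀, e₁₁}.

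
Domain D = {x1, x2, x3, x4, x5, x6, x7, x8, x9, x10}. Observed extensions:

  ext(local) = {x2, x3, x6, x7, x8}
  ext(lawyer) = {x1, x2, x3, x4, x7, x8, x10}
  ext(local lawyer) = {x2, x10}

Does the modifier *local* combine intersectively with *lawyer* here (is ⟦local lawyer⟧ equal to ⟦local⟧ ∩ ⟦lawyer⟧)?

no

⟦local⟧ ∩ ⟦lawyer⟧ = {x2, x3, x6, x7, x8} ∩ {x1, x2, x3, x4, x7, x8, x10} = {x2, x3, x7, x8}
Observed ⟦local lawyer⟧ = {x2, x10}.
These differ, so the modifier is not intersective in this model.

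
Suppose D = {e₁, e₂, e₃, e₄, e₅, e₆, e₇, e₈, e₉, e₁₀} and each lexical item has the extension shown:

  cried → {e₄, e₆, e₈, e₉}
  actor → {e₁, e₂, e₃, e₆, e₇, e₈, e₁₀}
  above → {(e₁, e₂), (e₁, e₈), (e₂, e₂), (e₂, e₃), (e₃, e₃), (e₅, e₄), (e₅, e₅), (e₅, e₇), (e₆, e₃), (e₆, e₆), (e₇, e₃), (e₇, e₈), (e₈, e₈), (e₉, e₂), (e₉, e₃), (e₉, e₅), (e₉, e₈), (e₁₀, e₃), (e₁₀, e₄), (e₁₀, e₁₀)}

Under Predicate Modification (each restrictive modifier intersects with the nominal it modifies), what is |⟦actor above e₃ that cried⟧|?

⟦above e₃⟧ = {x : ⟨x, e₃⟩ ∈ ⟦above⟧} = {e₂, e₃, e₆, e₇, e₉, e₁₀}
⟦that cried⟧ = ⟦cried⟧ = {e₄, e₆, e₈, e₉}
⟦actor⟧ = {e₁, e₂, e₃, e₆, e₇, e₈, e₁₀}
… ∩ ⟦above e₃⟧ = {e₁, e₂, e₃, e₆, e₇, e₈, e₁₀} ∩ {e₂, e₃, e₆, e₇, e₉, e₁₀} = {e₂, e₃, e₆, e₇, e₁₀}
… ∩ ⟦that cried⟧ = {e₂, e₃, e₆, e₇, e₁₀} ∩ {e₄, e₆, e₈, e₉} = {e₆}
⟦actor above e₃ that cried⟧ = {e₆}, so the cardinality is 1.

1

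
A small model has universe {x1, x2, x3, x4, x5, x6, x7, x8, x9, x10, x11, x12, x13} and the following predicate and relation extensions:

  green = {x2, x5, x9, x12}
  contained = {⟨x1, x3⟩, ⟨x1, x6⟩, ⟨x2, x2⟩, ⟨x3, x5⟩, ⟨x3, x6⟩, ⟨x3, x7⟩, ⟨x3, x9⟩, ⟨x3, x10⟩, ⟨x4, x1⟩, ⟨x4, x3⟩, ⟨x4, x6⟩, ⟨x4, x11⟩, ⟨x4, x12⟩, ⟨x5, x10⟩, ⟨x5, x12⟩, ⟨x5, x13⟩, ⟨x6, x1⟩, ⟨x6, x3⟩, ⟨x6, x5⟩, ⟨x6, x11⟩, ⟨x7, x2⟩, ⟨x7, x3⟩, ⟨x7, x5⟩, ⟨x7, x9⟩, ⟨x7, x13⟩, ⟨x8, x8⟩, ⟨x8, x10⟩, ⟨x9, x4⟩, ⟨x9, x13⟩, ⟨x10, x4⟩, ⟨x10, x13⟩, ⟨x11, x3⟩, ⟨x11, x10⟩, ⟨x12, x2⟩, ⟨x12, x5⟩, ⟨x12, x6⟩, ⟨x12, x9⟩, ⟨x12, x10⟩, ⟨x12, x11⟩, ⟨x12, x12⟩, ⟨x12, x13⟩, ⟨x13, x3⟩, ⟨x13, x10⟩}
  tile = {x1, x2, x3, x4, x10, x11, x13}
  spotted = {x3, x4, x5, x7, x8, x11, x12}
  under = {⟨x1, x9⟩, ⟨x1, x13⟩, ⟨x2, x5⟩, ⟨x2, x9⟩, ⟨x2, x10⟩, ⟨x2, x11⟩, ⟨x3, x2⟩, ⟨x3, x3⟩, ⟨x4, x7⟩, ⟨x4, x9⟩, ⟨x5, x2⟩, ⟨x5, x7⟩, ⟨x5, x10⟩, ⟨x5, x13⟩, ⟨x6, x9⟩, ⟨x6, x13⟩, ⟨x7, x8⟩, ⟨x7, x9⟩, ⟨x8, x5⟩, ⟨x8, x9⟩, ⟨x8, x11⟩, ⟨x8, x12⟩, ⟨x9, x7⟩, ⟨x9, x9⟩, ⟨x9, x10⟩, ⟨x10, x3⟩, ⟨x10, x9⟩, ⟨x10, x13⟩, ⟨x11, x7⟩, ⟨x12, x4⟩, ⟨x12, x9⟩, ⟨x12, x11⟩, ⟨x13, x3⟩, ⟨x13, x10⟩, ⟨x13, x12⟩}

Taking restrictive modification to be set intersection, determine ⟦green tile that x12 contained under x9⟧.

{x2}

⟦that x12 contained⟧ = {x : ⟨x12, x⟩ ∈ ⟦contained⟧} = {x2, x5, x6, x9, x10, x11, x12, x13}
⟦under x9⟧ = {x : ⟨x, x9⟩ ∈ ⟦under⟧} = {x1, x2, x4, x6, x7, x8, x9, x10, x12}
⟦tile⟧ = {x1, x2, x3, x4, x10, x11, x13}
… ∩ ⟦that x12 contained⟧ = {x1, x2, x3, x4, x10, x11, x13} ∩ {x2, x5, x6, x9, x10, x11, x12, x13} = {x2, x10, x11, x13}
… ∩ ⟦under x9⟧ = {x2, x10, x11, x13} ∩ {x1, x2, x4, x6, x7, x8, x9, x10, x12} = {x2, x10}
… ∩ ⟦green⟧ = {x2, x10} ∩ {x2, x5, x9, x12} = {x2}
So ⟦green tile that x12 contained under x9⟧ = {x2}.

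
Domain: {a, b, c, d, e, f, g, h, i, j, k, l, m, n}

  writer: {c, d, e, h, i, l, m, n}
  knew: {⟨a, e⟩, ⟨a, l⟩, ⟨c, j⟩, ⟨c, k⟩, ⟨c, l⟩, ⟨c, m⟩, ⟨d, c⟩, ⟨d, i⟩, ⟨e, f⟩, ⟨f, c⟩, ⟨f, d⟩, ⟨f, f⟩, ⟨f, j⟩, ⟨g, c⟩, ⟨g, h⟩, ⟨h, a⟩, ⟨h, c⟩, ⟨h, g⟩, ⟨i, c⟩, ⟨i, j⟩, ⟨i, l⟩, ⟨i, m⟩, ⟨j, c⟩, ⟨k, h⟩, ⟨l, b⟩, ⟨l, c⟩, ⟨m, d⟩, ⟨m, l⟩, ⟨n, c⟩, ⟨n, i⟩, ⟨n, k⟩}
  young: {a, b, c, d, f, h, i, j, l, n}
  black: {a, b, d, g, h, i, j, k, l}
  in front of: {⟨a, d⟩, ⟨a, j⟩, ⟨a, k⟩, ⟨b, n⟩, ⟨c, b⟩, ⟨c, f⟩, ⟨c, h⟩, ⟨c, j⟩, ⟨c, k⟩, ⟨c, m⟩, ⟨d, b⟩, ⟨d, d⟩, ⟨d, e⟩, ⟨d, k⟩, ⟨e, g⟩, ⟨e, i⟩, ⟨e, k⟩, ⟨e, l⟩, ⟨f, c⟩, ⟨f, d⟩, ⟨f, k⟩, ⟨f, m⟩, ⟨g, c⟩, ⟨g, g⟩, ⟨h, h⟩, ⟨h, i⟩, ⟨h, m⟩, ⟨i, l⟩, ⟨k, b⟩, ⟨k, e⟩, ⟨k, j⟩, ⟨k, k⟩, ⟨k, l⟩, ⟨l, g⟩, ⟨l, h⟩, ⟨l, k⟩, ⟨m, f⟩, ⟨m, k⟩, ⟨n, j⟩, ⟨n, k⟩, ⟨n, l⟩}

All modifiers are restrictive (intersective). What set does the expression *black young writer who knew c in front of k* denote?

{d, l}

⟦who knew c⟧ = {x : ⟨x, c⟩ ∈ ⟦knew⟧} = {d, f, g, h, i, j, l, n}
⟦in front of k⟧ = {x : ⟨x, k⟩ ∈ ⟦in front of⟧} = {a, c, d, e, f, k, l, m, n}
⟦writer⟧ = {c, d, e, h, i, l, m, n}
… ∩ ⟦who knew c⟧ = {c, d, e, h, i, l, m, n} ∩ {d, f, g, h, i, j, l, n} = {d, h, i, l, n}
… ∩ ⟦in front of k⟧ = {d, h, i, l, n} ∩ {a, c, d, e, f, k, l, m, n} = {d, l, n}
… ∩ ⟦black⟧ = {d, l, n} ∩ {a, b, d, g, h, i, j, k, l} = {d, l}
… ∩ ⟦young⟧ = {d, l} ∩ {a, b, c, d, f, h, i, j, l, n} = {d, l}
So ⟦black young writer who knew c in front of k⟧ = {d, l}.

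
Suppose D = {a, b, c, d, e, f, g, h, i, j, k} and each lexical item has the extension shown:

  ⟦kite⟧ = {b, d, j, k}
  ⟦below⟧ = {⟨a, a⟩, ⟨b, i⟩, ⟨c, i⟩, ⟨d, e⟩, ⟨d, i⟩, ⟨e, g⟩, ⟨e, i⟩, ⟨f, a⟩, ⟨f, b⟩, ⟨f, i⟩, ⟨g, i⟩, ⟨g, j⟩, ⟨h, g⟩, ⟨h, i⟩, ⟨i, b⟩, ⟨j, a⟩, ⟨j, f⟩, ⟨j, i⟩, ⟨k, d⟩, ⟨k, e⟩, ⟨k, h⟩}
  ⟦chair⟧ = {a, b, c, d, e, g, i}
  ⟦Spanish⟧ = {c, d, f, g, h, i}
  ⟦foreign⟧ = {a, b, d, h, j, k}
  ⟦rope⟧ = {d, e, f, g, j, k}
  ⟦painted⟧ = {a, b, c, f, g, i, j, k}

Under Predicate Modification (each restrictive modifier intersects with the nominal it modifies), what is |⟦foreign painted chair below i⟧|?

⟦below i⟧ = {x : ⟨x, i⟩ ∈ ⟦below⟧} = {b, c, d, e, f, g, h, j}
⟦chair⟧ = {a, b, c, d, e, g, i}
… ∩ ⟦below i⟧ = {a, b, c, d, e, g, i} ∩ {b, c, d, e, f, g, h, j} = {b, c, d, e, g}
… ∩ ⟦foreign⟧ = {b, c, d, e, g} ∩ {a, b, d, h, j, k} = {b, d}
… ∩ ⟦painted⟧ = {b, d} ∩ {a, b, c, f, g, i, j, k} = {b}
⟦foreign painted chair below i⟧ = {b}, so the cardinality is 1.

1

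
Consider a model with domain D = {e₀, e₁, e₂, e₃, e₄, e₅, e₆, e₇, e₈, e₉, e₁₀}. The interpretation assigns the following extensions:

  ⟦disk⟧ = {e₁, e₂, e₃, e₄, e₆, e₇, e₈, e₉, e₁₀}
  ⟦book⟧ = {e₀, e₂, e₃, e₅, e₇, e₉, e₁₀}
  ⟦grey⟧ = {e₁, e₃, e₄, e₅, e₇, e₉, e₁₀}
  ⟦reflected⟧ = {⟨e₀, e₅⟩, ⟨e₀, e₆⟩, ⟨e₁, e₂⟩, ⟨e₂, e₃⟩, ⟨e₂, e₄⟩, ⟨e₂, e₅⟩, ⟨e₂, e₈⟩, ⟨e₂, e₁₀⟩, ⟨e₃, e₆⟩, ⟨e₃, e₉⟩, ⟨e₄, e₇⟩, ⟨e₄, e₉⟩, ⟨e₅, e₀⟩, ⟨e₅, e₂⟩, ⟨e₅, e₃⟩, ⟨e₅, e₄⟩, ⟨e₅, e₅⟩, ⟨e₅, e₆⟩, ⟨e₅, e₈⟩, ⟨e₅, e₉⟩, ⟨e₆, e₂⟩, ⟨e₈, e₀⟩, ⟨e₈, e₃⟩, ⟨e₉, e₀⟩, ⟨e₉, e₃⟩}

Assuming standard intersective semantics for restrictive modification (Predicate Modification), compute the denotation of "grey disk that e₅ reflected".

{e₃, e₄, e₉}

⟦that e₅ reflected⟧ = {x : ⟨e₅, x⟩ ∈ ⟦reflected⟧} = {e₀, e₂, e₃, e₄, e₅, e₆, e₈, e₉}
⟦disk⟧ = {e₁, e₂, e₃, e₄, e₆, e₇, e₈, e₉, e₁₀}
… ∩ ⟦that e₅ reflected⟧ = {e₁, e₂, e₃, e₄, e₆, e₇, e₈, e₉, e₁₀} ∩ {e₀, e₂, e₃, e₄, e₅, e₆, e₈, e₉} = {e₂, e₃, e₄, e₆, e₈, e₉}
… ∩ ⟦grey⟧ = {e₂, e₃, e₄, e₆, e₈, e₉} ∩ {e₁, e₃, e₄, e₅, e₇, e₉, e₁₀} = {e₃, e₄, e₉}
So ⟦grey disk that e₅ reflected⟧ = {e₃, e₄, e₉}.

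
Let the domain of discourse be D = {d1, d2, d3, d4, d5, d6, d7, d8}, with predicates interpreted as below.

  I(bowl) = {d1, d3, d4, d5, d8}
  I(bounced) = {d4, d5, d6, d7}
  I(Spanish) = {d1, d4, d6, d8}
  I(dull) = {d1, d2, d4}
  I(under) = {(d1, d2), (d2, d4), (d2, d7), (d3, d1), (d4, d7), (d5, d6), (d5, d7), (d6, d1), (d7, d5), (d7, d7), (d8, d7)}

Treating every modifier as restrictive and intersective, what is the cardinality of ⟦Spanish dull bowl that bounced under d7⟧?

1

⟦that bounced⟧ = ⟦bounced⟧ = {d4, d5, d6, d7}
⟦under d7⟧ = {x : ⟨x, d7⟩ ∈ ⟦under⟧} = {d2, d4, d5, d7, d8}
⟦bowl⟧ = {d1, d3, d4, d5, d8}
… ∩ ⟦that bounced⟧ = {d1, d3, d4, d5, d8} ∩ {d4, d5, d6, d7} = {d4, d5}
… ∩ ⟦under d7⟧ = {d4, d5} ∩ {d2, d4, d5, d7, d8} = {d4, d5}
… ∩ ⟦Spanish⟧ = {d4, d5} ∩ {d1, d4, d6, d8} = {d4}
… ∩ ⟦dull⟧ = {d4} ∩ {d1, d2, d4} = {d4}
⟦Spanish dull bowl that bounced under d7⟧ = {d4}, so the cardinality is 1.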